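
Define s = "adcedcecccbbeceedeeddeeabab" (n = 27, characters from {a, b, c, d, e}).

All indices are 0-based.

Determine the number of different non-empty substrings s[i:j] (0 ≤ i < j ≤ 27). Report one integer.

rank | idx | suffix
   0 |  25 | ab
   1 |  23 | abab
   2 |   0 | adcedcecccbbeceedeeddeeabab
   3 |  26 | b
   4 |  24 | bab
   5 |  10 | bbeceedeeddeeabab
   6 |  11 | beceedeeddeeabab
   7 |   9 | cbbeceedeeddeeabab
   8 |   8 | ccbbeceedeeddeeabab
   9 |   7 | cccbbeceedeeddeeabab
  10 |   5 | cecccbbeceedeeddeeabab
  11 |   2 | cedcecccbbeceedeeddeeabab
  12 |  13 | ceedeeddeeabab
  13 |   4 | dcecccbbeceedeeddeeabab
  14 |   1 | dcedcecccbbeceedeeddeeabab
  15 |  19 | ddeeabab
  16 |  20 | deeabab
  17 |  16 | deeddeeabab
  18 |  22 | eabab
  19 |   6 | ecccbbeceedeeddeeabab
  20 |  12 | eceedeeddeeabab
  21 |   3 | edcecccbbeceedeeddeeabab
  22 |  18 | eddeeabab
  23 |  15 | edeeddeeabab
  24 |  21 | eeabab
  25 |  17 | eeddeeabab
  26 |  14 | eedeeddeeabab

SA = [25, 23, 0, 26, 24, 10, 11, 9, 8, 7, 5, 2, 13, 4, 1, 19, 20, 16, 22, 6, 12, 3, 18, 15, 21, 17, 14]
[i] adj suffixes → lcp
  [1] 25/23 → 2 ('ab')
  [2] 23/0 → 1 ('a')
  [3] 0/26 → 0 ('')
  [4] 26/24 → 1 ('b')
  [5] 24/10 → 1 ('b')
  [6] 10/11 → 1 ('b')
  [7] 11/9 → 0 ('')
  [8] 9/8 → 1 ('c')
  [9] 8/7 → 2 ('cc')
  [10] 7/5 → 1 ('c')
  [11] 5/2 → 2 ('ce')
  [12] 2/13 → 2 ('ce')
  [13] 13/4 → 0 ('')
  [14] 4/1 → 3 ('dce')
  [15] 1/19 → 1 ('d')
  [16] 19/20 → 1 ('d')
  [17] 20/16 → 3 ('dee')
  [18] 16/22 → 0 ('')
  [19] 22/6 → 1 ('e')
  [20] 6/12 → 2 ('ec')
  [21] 12/3 → 1 ('e')
  [22] 3/18 → 2 ('ed')
  [23] 18/15 → 2 ('ed')
  [24] 15/21 → 1 ('e')
  [25] 21/17 → 2 ('ee')
  [26] 17/14 → 3 ('eed')

n(n+1)/2 = 27·28/2 = 378
Σ LCP = 0 + 2 + 1 + 0 + 1 + 1 + 1 + 0 + 1 + 2 + 1 + 2 + 2 + 0 + 3 + 1 + 1 + 3 + 0 + 1 + 2 + 1 + 2 + 2 + 1 + 2 + 3 = 36
distinct = 378 − 36 = 342

342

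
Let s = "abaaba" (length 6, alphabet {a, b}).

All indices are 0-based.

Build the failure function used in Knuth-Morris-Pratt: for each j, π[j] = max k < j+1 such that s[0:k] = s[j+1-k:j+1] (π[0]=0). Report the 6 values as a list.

π[0] = 0
j=1 s[j]='b': π[1]=0 (border '')
j=2 s[j]='a': π[2]=1 (border 'a')
j=3 s[j]='a': k: 1→0; π[3]=1 (border 'a')
j=4 s[j]='b': π[4]=2 (border 'ab')
j=5 s[j]='a': π[5]=3 (border 'aba')

[0, 0, 1, 1, 2, 3]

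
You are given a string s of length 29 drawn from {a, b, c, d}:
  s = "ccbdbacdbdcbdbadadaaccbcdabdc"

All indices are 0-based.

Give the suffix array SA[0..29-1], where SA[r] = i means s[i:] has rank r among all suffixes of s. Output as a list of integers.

[18, 25, 19, 5, 16, 14, 4, 13, 22, 2, 11, 26, 8, 28, 21, 1, 10, 20, 0, 23, 6, 17, 24, 15, 3, 12, 7, 27, 9]

rank | idx | suffix
   0 |  18 | aaccbcdabdc
   1 |  25 | abdc
   2 |  19 | accbcdabdc
   3 |   5 | acdbdcbdbadadaaccbcdabdc
   4 |  16 | adaaccbcdabdc
   5 |  14 | adadaaccbcdabdc
   6 |   4 | bacdbdcbdbadadaaccbcdabdc
   7 |  13 | badadaaccbcdabdc
   8 |  22 | bcdabdc
   9 |   2 | bdbacdbdcbdbadadaaccbcdabdc
  10 |  11 | bdbadadaaccbcdabdc
  11 |  26 | bdc
  12 |   8 | bdcbdbadadaaccbcdabdc
  13 |  28 | c
  14 |  21 | cbcdabdc
  15 |   1 | cbdbacdbdcbdbadadaaccbcdabdc
  16 |  10 | cbdbadadaaccbcdabdc
  17 |  20 | ccbcdabdc
  18 |   0 | ccbdbacdbdcbdbadadaaccbcdabdc
  19 |  23 | cdabdc
  20 |   6 | cdbdcbdbadadaaccbcdabdc
  21 |  17 | daaccbcdabdc
  22 |  24 | dabdc
  23 |  15 | dadaaccbcdabdc
  24 |   3 | dbacdbdcbdbadadaaccbcdabdc
  25 |  12 | dbadadaaccbcdabdc
  26 |   7 | dbdcbdbadadaaccbcdabdc
  27 |  27 | dc
  28 |   9 | dcbdbadadaaccbcdabdc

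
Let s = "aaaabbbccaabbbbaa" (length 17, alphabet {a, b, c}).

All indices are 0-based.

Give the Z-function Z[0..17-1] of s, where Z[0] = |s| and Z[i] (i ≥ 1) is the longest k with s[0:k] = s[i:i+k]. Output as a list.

Z[0]=17
i=1: i≥r, start 0; Z[1]=3 extend→box=[1,4)
i=2: min(r-i=2, Z[1]=3)=2; Z[2]=2
i=3: min(r-i=1, Z[2]=2)=1; Z[3]=1
i=4: i≥r, start 0; Z[4]=0
i=5: i≥r, start 0; Z[5]=0
i=6: i≥r, start 0; Z[6]=0
i=7: i≥r, start 0; Z[7]=0
i=8: i≥r, start 0; Z[8]=0
i=9: i≥r, start 0; Z[9]=2 extend→box=[9,11)
i=10: min(r-i=1, Z[1]=3)=1; Z[10]=1
i=11: i≥r, start 0; Z[11]=0
i=12: i≥r, start 0; Z[12]=0
i=13: i≥r, start 0; Z[13]=0
i=14: i≥r, start 0; Z[14]=0
i=15: i≥r, start 0; Z[15]=2 extend→box=[15,17)
i=16: min(r-i=1, Z[1]=3)=1; Z[16]=1

[17, 3, 2, 1, 0, 0, 0, 0, 0, 2, 1, 0, 0, 0, 0, 2, 1]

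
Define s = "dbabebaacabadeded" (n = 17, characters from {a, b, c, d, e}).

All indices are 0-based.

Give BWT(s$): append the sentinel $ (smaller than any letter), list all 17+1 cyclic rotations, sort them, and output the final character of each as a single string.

rank  rotation            last
    0  $dbabebaacabadeded  d
    1  aacabadeded$dbabeb  b
    2  abadeded$dbabebaac  c
    3  abebaacabadeded$db  b
    4  acabadeded$dbabeba  a
    5  adeded$dbabebaacab  b
    6  baacabadeded$dbabe  e
    7  babebaacabadeded$d  d
    8  badeded$dbabebaaca  a
    9  bebaacabadeded$dba  a
   10  cabadeded$dbabebaa  a
   11  d$dbabebaacabadede  e
   12  dbabebaacabadeded$  $
   13  ded$dbabebaacabade  e
   14  deded$dbabebaacaba  a
   15  ebaacabadeded$dbab  b
   16  ed$dbabebaacabaded  d
   17  eded$dbabebaacabad  d

dbcbabedaaae$eabdd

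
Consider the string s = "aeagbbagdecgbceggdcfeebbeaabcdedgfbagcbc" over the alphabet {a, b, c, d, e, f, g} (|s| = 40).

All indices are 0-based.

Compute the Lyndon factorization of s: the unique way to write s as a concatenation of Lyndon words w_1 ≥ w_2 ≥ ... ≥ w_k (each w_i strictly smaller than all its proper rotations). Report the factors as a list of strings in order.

["aeagbbagdecgbceggdcfeebbe", "aabcdedgfbagcbc"]

emit factor 1: 'aeagbbagdecgbceggdcfeebbe' (i=0, period=25)
emit factor 2: 'aabcdedgfbagcbc' (i=25, period=15)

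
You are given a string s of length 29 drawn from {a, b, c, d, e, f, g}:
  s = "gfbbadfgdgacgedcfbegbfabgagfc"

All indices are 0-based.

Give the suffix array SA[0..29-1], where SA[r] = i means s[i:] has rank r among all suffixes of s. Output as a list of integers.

rank | idx | suffix
   0 |  22 | abgagfc
   1 |  10 | acgedcfbegbfabgagfc
   2 |   4 | adfgdgacgedcfbegbfabgagfc
   3 |  25 | agfc
   4 |   3 | badfgdgacgedcfbegbfabgagfc
   5 |   2 | bbadfgdgacgedcfbegbfabgagfc
   6 |  17 | begbfabgagfc
   7 |  20 | bfabgagfc
   8 |  23 | bgagfc
   9 |  28 | c
  10 |  15 | cfbegbfabgagfc
  11 |  11 | cgedcfbegbfabgagfc
  12 |  14 | dcfbegbfabgagfc
  13 |   5 | dfgdgacgedcfbegbfabgagfc
  14 |   8 | dgacgedcfbegbfabgagfc
  15 |  13 | edcfbegbfabgagfc
  16 |  18 | egbfabgagfc
  17 |  21 | fabgagfc
  18 |   1 | fbbadfgdgacgedcfbegbfabgagfc
  19 |  16 | fbegbfabgagfc
  20 |  27 | fc
  21 |   6 | fgdgacgedcfbegbfabgagfc
  22 |   9 | gacgedcfbegbfabgagfc
  23 |  24 | gagfc
  24 |  19 | gbfabgagfc
  25 |   7 | gdgacgedcfbegbfabgagfc
  26 |  12 | gedcfbegbfabgagfc
  27 |   0 | gfbbadfgdgacgedcfbegbfabgagfc
  28 |  26 | gfc

[22, 10, 4, 25, 3, 2, 17, 20, 23, 28, 15, 11, 14, 5, 8, 13, 18, 21, 1, 16, 27, 6, 9, 24, 19, 7, 12, 0, 26]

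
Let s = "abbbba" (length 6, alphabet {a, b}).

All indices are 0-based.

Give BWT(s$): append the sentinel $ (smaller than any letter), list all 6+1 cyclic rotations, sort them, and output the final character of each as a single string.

ab$bbba

rank  rotation last
    0  $abbbba  a
    1  a$abbbb  b
    2  abbbba$  $
    3  ba$abbb  b
    4  bba$abb  b
    5  bbba$ab  b
    6  bbbba$a  a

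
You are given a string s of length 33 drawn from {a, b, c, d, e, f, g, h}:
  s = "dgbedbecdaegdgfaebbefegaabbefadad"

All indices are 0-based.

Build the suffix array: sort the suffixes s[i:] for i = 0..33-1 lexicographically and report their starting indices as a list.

[23, 24, 31, 29, 15, 9, 25, 17, 5, 2, 26, 18, 7, 32, 30, 8, 4, 0, 12, 16, 6, 3, 27, 19, 21, 10, 28, 14, 20, 22, 1, 11, 13]

rank→(start, suffix):
  0 → (23, 'aabbefadad')
  1 → (24, 'abbefadad')
  2 → (31, 'ad')
  3 → (29, 'adad')
  4 → (15, 'aebbefegaabbefadad')
  5 → (9, 'aegdgfaebbefegaabbefadad')
  6 → (25, 'bbefadad')
  7 → (17, 'bbefegaabbefadad')
  8 → (5, 'becdaegdgfaebbefegaabbefadad')
  9 → (2, 'bedbecdaegdgfaebbefegaabbefadad')
  10 → (26, 'befadad')
  11 → (18, 'befegaabbefadad')
  12 → (7, 'cdaegdgfaebbefegaabbefadad')
  13 → (32, 'd')
  14 → (30, 'dad')
  15 → (8, 'daegdgfaebbefegaabbefadad')
  16 → (4, 'dbecdaegdgfaebbefegaabbefadad')
  17 → (0, 'dgbedbecdaegdgfaebbefegaabbefadad')
  18 → (12, 'dgfaebbefegaabbefadad')
  19 → (16, 'ebbefegaabbefadad')
  20 → (6, 'ecdaegdgfaebbefegaabbefadad')
  21 → (3, 'edbecdaegdgfaebbefegaabbefadad')
  22 → (27, 'efadad')
  23 → (19, 'efegaabbefadad')
  24 → (21, 'egaabbefadad')
  25 → (10, 'egdgfaebbefegaabbefadad')
  26 → (28, 'fadad')
  27 → (14, 'faebbefegaabbefadad')
  28 → (20, 'fegaabbefadad')
  29 → (22, 'gaabbefadad')
  30 → (1, 'gbedbecdaegdgfaebbefegaabbefadad')
  31 → (11, 'gdgfaebbefegaabbefadad')
  32 → (13, 'gfaebbefegaabbefadad')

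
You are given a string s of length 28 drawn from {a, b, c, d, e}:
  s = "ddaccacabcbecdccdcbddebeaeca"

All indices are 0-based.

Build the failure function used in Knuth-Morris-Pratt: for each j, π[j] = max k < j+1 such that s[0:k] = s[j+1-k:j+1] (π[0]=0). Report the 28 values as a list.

π[0] = 0
j=1 s[j]='d': π[1]=1 (border 'd')
j=2 s[j]='a': k: 1→0; π[2]=0 (border '')
j=3 s[j]='c': π[3]=0 (border '')
j=4 s[j]='c': π[4]=0 (border '')
j=5 s[j]='a': π[5]=0 (border '')
j=6 s[j]='c': π[6]=0 (border '')
j=7 s[j]='a': π[7]=0 (border '')
j=8 s[j]='b': π[8]=0 (border '')
j=9 s[j]='c': π[9]=0 (border '')
j=10 s[j]='b': π[10]=0 (border '')
j=11 s[j]='e': π[11]=0 (border '')
j=12 s[j]='c': π[12]=0 (border '')
j=13 s[j]='d': π[13]=1 (border 'd')
j=14 s[j]='c': k: 1→0; π[14]=0 (border '')
j=15 s[j]='c': π[15]=0 (border '')
j=16 s[j]='d': π[16]=1 (border 'd')
j=17 s[j]='c': k: 1→0; π[17]=0 (border '')
j=18 s[j]='b': π[18]=0 (border '')
j=19 s[j]='d': π[19]=1 (border 'd')
j=20 s[j]='d': π[20]=2 (border 'dd')
j=21 s[j]='e': k: 2→1→0; π[21]=0 (border '')
j=22 s[j]='b': π[22]=0 (border '')
j=23 s[j]='e': π[23]=0 (border '')
j=24 s[j]='a': π[24]=0 (border '')
j=25 s[j]='e': π[25]=0 (border '')
j=26 s[j]='c': π[26]=0 (border '')
j=27 s[j]='a': π[27]=0 (border '')

[0, 1, 0, 0, 0, 0, 0, 0, 0, 0, 0, 0, 0, 1, 0, 0, 1, 0, 0, 1, 2, 0, 0, 0, 0, 0, 0, 0]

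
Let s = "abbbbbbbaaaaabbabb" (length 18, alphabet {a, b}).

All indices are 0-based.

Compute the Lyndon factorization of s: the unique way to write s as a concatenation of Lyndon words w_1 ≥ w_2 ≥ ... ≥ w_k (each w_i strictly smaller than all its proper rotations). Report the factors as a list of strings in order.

["abbbbbbb", "aaaaabbabb"]

emit factor 1: 'abbbbbbb' (i=0, period=8)
emit factor 2: 'aaaaabbabb' (i=8, period=10)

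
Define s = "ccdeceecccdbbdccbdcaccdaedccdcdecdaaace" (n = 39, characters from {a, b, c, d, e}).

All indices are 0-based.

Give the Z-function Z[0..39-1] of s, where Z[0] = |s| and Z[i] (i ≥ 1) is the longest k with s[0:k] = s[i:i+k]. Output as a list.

[39, 1, 0, 0, 1, 0, 0, 2, 3, 1, 0, 0, 0, 0, 2, 1, 0, 0, 1, 0, 3, 1, 0, 0, 0, 0, 3, 1, 0, 1, 0, 0, 1, 0, 0, 0, 0, 1, 0]

Z[0]=39
i=1: i≥r, start 0; Z[1]=1 grow→box=[1,2)
i=2: i≥r, start 0; Z[2]=0
i=3: i≥r, start 0; Z[3]=0
i=4: i≥r, start 0; Z[4]=1 grow→box=[4,5)
i=5: i≥r, start 0; Z[5]=0
i=6: i≥r, start 0; Z[6]=0
i=7: i≥r, start 0; Z[7]=2 grow→box=[7,9)
i=8: min(r-i=1, Z[1]=1)=1; Z[8]=3 grow→box=[8,11)
i=9: min(r-i=2, Z[1]=1)=1; Z[9]=1
i=10: min(r-i=1, Z[2]=0)=0; Z[10]=0
i=11: i≥r, start 0; Z[11]=0
i=12: i≥r, start 0; Z[12]=0
i=13: i≥r, start 0; Z[13]=0
i=14: i≥r, start 0; Z[14]=2 grow→box=[14,16)
i=15: min(r-i=1, Z[1]=1)=1; Z[15]=1
i=16: i≥r, start 0; Z[16]=0
i=17: i≥r, start 0; Z[17]=0
i=18: i≥r, start 0; Z[18]=1 grow→box=[18,19)
i=19: i≥r, start 0; Z[19]=0
i=20: i≥r, start 0; Z[20]=3 grow→box=[20,23)
i=21: min(r-i=2, Z[1]=1)=1; Z[21]=1
i=22: min(r-i=1, Z[2]=0)=0; Z[22]=0
i=23: i≥r, start 0; Z[23]=0
i=24: i≥r, start 0; Z[24]=0
i=25: i≥r, start 0; Z[25]=0
i=26: i≥r, start 0; Z[26]=3 grow→box=[26,29)
i=27: min(r-i=2, Z[1]=1)=1; Z[27]=1
i=28: min(r-i=1, Z[2]=0)=0; Z[28]=0
i=29: i≥r, start 0; Z[29]=1 grow→box=[29,30)
i=30: i≥r, start 0; Z[30]=0
i=31: i≥r, start 0; Z[31]=0
i=32: i≥r, start 0; Z[32]=1 grow→box=[32,33)
i=33: i≥r, start 0; Z[33]=0
i=34: i≥r, start 0; Z[34]=0
i=35: i≥r, start 0; Z[35]=0
i=36: i≥r, start 0; Z[36]=0
i=37: i≥r, start 0; Z[37]=1 grow→box=[37,38)
i=38: i≥r, start 0; Z[38]=0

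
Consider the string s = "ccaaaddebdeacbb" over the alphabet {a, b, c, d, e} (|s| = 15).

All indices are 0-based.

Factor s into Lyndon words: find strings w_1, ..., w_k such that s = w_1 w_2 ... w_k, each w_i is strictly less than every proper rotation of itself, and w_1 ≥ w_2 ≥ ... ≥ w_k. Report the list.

emit factor 1: 'c' (i=0, period=1)
emit factor 2: 'c' (i=1, period=1)
emit factor 3: 'aaaddebdeacbb' (i=2, period=13)

["c", "c", "aaaddebdeacbb"]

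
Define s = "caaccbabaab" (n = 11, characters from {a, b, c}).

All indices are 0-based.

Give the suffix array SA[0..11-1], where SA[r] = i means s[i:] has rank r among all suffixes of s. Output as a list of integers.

[8, 1, 9, 6, 2, 10, 7, 5, 0, 4, 3]

rank→(start, suffix):
  0 → (8, 'aab')
  1 → (1, 'aaccbabaab')
  2 → (9, 'ab')
  3 → (6, 'abaab')
  4 → (2, 'accbabaab')
  5 → (10, 'b')
  6 → (7, 'baab')
  7 → (5, 'babaab')
  8 → (0, 'caaccbabaab')
  9 → (4, 'cbabaab')
  10 → (3, 'ccbabaab')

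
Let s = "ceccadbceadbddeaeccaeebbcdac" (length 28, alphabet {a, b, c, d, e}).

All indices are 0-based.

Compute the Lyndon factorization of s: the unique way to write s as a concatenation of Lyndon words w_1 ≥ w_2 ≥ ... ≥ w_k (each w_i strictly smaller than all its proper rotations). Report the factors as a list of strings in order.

["ce", "c", "c", "adbceadbddeaeccaeebbcd", "ac"]

emit factor 1: 'ce' (i=0, period=2)
emit factor 2: 'c' (i=2, period=1)
emit factor 3: 'c' (i=3, period=1)
emit factor 4: 'adbceadbddeaeccaeebbcd' (i=4, period=22)
emit factor 5: 'ac' (i=26, period=2)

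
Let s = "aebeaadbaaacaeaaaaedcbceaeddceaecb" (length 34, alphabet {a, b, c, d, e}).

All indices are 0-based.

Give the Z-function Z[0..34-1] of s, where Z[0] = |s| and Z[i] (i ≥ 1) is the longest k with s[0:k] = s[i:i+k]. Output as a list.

Z[0]=34
i=1: fresh scan; Z[1]=0
i=2: fresh scan; Z[2]=0
i=3: fresh scan; Z[3]=0
i=4: fresh scan; Z[4]=1 extend→box=[4,5)
i=5: fresh scan; Z[5]=1 extend→box=[5,6)
i=6: fresh scan; Z[6]=0
i=7: fresh scan; Z[7]=0
i=8: fresh scan; Z[8]=1 extend→box=[8,9)
i=9: fresh scan; Z[9]=1 extend→box=[9,10)
i=10: fresh scan; Z[10]=1 extend→box=[10,11)
i=11: fresh scan; Z[11]=0
i=12: fresh scan; Z[12]=2 extend→box=[12,14)
i=13: min(r-i=1, Z[1]=0)=0; Z[13]=0
i=14: fresh scan; Z[14]=1 extend→box=[14,15)
i=15: fresh scan; Z[15]=1 extend→box=[15,16)
i=16: fresh scan; Z[16]=1 extend→box=[16,17)
i=17: fresh scan; Z[17]=2 extend→box=[17,19)
i=18: min(r-i=1, Z[1]=0)=0; Z[18]=0
i=19: fresh scan; Z[19]=0
i=20: fresh scan; Z[20]=0
i=21: fresh scan; Z[21]=0
i=22: fresh scan; Z[22]=0
i=23: fresh scan; Z[23]=0
i=24: fresh scan; Z[24]=2 extend→box=[24,26)
i=25: min(r-i=1, Z[1]=0)=0; Z[25]=0
i=26: fresh scan; Z[26]=0
i=27: fresh scan; Z[27]=0
i=28: fresh scan; Z[28]=0
i=29: fresh scan; Z[29]=0
i=30: fresh scan; Z[30]=2 extend→box=[30,32)
i=31: min(r-i=1, Z[1]=0)=0; Z[31]=0
i=32: fresh scan; Z[32]=0
i=33: fresh scan; Z[33]=0

[34, 0, 0, 0, 1, 1, 0, 0, 1, 1, 1, 0, 2, 0, 1, 1, 1, 2, 0, 0, 0, 0, 0, 0, 2, 0, 0, 0, 0, 0, 2, 0, 0, 0]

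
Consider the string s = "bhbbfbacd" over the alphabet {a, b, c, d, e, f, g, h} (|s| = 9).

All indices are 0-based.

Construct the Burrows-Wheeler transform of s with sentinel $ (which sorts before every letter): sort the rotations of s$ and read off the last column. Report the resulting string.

dbfhb$acbb

rank  rotation    last
    0  $bhbbfbacd  d
    1  acd$bhbbfb  b
    2  bacd$bhbbf  f
    3  bbfbacd$bh  h
    4  bfbacd$bhb  b
    5  bhbbfbacd$  $
    6  cd$bhbbfba  a
    7  d$bhbbfbac  c
    8  fbacd$bhbb  b
    9  hbbfbacd$b  b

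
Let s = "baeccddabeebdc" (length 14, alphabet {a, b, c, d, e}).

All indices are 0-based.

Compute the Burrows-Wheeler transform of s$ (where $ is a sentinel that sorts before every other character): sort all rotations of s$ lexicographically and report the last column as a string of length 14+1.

rank  rotation         last
    0  $baeccddabeebdc  c
    1  abeebdc$baeccdd  d
    2  aeccddabeebdc$b  b
    3  baeccddabeebdc$  $
    4  bdc$baeccddabee  e
    5  beebdc$baeccdda  a
    6  c$baeccddabeebd  d
    7  ccddabeebdc$bae  e
    8  cddabeebdc$baec  c
    9  dabeebdc$baeccd  d
   10  dc$baeccddabeeb  b
   11  ddabeebdc$baecc  c
   12  ebdc$baeccddabe  e
   13  eccddabeebdc$ba  a
   14  eebdc$baeccddab  b

cdb$eadecdbceab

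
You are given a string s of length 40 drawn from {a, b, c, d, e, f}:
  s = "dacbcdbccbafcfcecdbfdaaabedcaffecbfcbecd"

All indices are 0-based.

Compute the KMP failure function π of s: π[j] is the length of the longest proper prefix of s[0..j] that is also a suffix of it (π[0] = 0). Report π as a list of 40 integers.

π[0] = 0
j=1 s[j]='a': π[1]=0 (border '')
j=2 s[j]='c': π[2]=0 (border '')
j=3 s[j]='b': π[3]=0 (border '')
j=4 s[j]='c': π[4]=0 (border '')
j=5 s[j]='d': π[5]=1 (border 'd')
j=6 s[j]='b': k: 1→0; π[6]=0 (border '')
j=7 s[j]='c': π[7]=0 (border '')
j=8 s[j]='c': π[8]=0 (border '')
j=9 s[j]='b': π[9]=0 (border '')
j=10 s[j]='a': π[10]=0 (border '')
j=11 s[j]='f': π[11]=0 (border '')
j=12 s[j]='c': π[12]=0 (border '')
j=13 s[j]='f': π[13]=0 (border '')
j=14 s[j]='c': π[14]=0 (border '')
j=15 s[j]='e': π[15]=0 (border '')
j=16 s[j]='c': π[16]=0 (border '')
j=17 s[j]='d': π[17]=1 (border 'd')
j=18 s[j]='b': k: 1→0; π[18]=0 (border '')
j=19 s[j]='f': π[19]=0 (border '')
j=20 s[j]='d': π[20]=1 (border 'd')
j=21 s[j]='a': π[21]=2 (border 'da')
j=22 s[j]='a': k: 2→0; π[22]=0 (border '')
j=23 s[j]='a': π[23]=0 (border '')
j=24 s[j]='b': π[24]=0 (border '')
j=25 s[j]='e': π[25]=0 (border '')
j=26 s[j]='d': π[26]=1 (border 'd')
j=27 s[j]='c': k: 1→0; π[27]=0 (border '')
j=28 s[j]='a': π[28]=0 (border '')
j=29 s[j]='f': π[29]=0 (border '')
j=30 s[j]='f': π[30]=0 (border '')
j=31 s[j]='e': π[31]=0 (border '')
j=32 s[j]='c': π[32]=0 (border '')
j=33 s[j]='b': π[33]=0 (border '')
j=34 s[j]='f': π[34]=0 (border '')
j=35 s[j]='c': π[35]=0 (border '')
j=36 s[j]='b': π[36]=0 (border '')
j=37 s[j]='e': π[37]=0 (border '')
j=38 s[j]='c': π[38]=0 (border '')
j=39 s[j]='d': π[39]=1 (border 'd')

[0, 0, 0, 0, 0, 1, 0, 0, 0, 0, 0, 0, 0, 0, 0, 0, 0, 1, 0, 0, 1, 2, 0, 0, 0, 0, 1, 0, 0, 0, 0, 0, 0, 0, 0, 0, 0, 0, 0, 1]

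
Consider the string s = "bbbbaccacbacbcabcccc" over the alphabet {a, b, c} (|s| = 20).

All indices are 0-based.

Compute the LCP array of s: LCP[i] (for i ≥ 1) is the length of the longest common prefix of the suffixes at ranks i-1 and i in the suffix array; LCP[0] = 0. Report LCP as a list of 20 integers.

rank→(start, suffix):
  0 → (14, 'abcccc')
  1 → (7, 'acbacbcabcccc')
  2 → (10, 'acbcabcccc')
  3 → (4, 'accacbacbcabcccc')
  4 → (9, 'bacbcabcccc')
  5 → (3, 'baccacbacbcabcccc')
  6 → (2, 'bbaccacbacbcabcccc')
  7 → (1, 'bbbaccacbacbcabcccc')
  8 → (0, 'bbbbaccacbacbcabcccc')
  9 → (12, 'bcabcccc')
  10 → (15, 'bcccc')
  11 → (19, 'c')
  12 → (13, 'cabcccc')
  13 → (6, 'cacbacbcabcccc')
  14 → (8, 'cbacbcabcccc')
  15 → (11, 'cbcabcccc')
  16 → (18, 'cc')
  17 → (5, 'ccacbacbcabcccc')
  18 → (17, 'ccc')
  19 → (16, 'cccc')

SA = [14, 7, 10, 4, 9, 3, 2, 1, 0, 12, 15, 19, 13, 6, 8, 11, 18, 5, 17, 16]
i: (SA[i-1],SA[i]) lcp shared
  1: (14,7) 1 'a'
  2: (7,10) 3 'acb'
  3: (10,4) 2 'ac'
  4: (4,9) 0 ''
  5: (9,3) 3 'bac'
  6: (3,2) 1 'b'
  7: (2,1) 2 'bb'
  8: (1,0) 3 'bbb'
  9: (0,12) 1 'b'
  10: (12,15) 2 'bc'
  11: (15,19) 0 ''
  12: (19,13) 1 'c'
  13: (13,6) 2 'ca'
  14: (6,8) 1 'c'
  15: (8,11) 2 'cb'
  16: (11,18) 1 'c'
  17: (18,5) 2 'cc'
  18: (5,17) 2 'cc'
  19: (17,16) 3 'ccc'

[0, 1, 3, 2, 0, 3, 1, 2, 3, 1, 2, 0, 1, 2, 1, 2, 1, 2, 2, 3]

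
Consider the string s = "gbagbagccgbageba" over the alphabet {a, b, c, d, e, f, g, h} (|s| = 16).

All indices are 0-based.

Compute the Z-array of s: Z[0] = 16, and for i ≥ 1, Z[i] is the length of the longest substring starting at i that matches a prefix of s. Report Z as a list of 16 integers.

Z[0]=16
i=1: outside box; Z[1]=0
i=2: outside box; Z[2]=0
i=3: outside box; Z[3]=4 extend→box=[3,7)
i=4: min(r-i=3, Z[1]=0)=0; Z[4]=0
i=5: min(r-i=2, Z[2]=0)=0; Z[5]=0
i=6: min(r-i=1, Z[3]=4)=1; Z[6]=1
i=7: outside box; Z[7]=0
i=8: outside box; Z[8]=0
i=9: outside box; Z[9]=4 extend→box=[9,13)
i=10: min(r-i=3, Z[1]=0)=0; Z[10]=0
i=11: min(r-i=2, Z[2]=0)=0; Z[11]=0
i=12: min(r-i=1, Z[3]=4)=1; Z[12]=1
i=13: outside box; Z[13]=0
i=14: outside box; Z[14]=0
i=15: outside box; Z[15]=0

[16, 0, 0, 4, 0, 0, 1, 0, 0, 4, 0, 0, 1, 0, 0, 0]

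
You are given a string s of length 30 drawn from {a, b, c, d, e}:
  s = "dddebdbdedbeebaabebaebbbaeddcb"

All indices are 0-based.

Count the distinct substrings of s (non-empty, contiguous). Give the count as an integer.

424

rank→(start, suffix):
  0 → (14, 'aabebaebbbaeddcb')
  1 → (15, 'abebaebbbaeddcb')
  2 → (19, 'aebbbaeddcb')
  3 → (24, 'aeddcb')
  4 → (29, 'b')
  5 → (13, 'baabebaebbbaeddcb')
  6 → (18, 'baebbbaeddcb')
  7 → (23, 'baeddcb')
  8 → (22, 'bbaeddcb')
  9 → (21, 'bbbaeddcb')
  10 → (4, 'bdbdedbeebaabebaebbbaeddcb')
  11 → (6, 'bdedbeebaabebaebbbaeddcb')
  12 → (16, 'bebaebbbaeddcb')
  13 → (10, 'beebaabebaebbbaeddcb')
  14 → (28, 'cb')
  15 → (5, 'dbdedbeebaabebaebbbaeddcb')
  16 → (9, 'dbeebaabebaebbbaeddcb')
  17 → (27, 'dcb')
  18 → (26, 'ddcb')
  19 → (0, 'dddebdbdedbeebaabebaebbbaeddcb')
  20 → (1, 'ddebdbdedbeebaabebaebbbaeddcb')
  21 → (2, 'debdbdedbeebaabebaebbbaeddcb')
  22 → (7, 'dedbeebaabebaebbbaeddcb')
  23 → (12, 'ebaabebaebbbaeddcb')
  24 → (17, 'ebaebbbaeddcb')
  25 → (20, 'ebbbaeddcb')
  26 → (3, 'ebdbdedbeebaabebaebbbaeddcb')
  27 → (8, 'edbeebaabebaebbbaeddcb')
  28 → (25, 'eddcb')
  29 → (11, 'eebaabebaebbbaeddcb')

SA = [14, 15, 19, 24, 29, 13, 18, 23, 22, 21, 4, 6, 16, 10, 28, 5, 9, 27, 26, 0, 1, 2, 7, 12, 17, 20, 3, 8, 25, 11]
[i] adj suffixes → lcp
  [1] 14/15 → 1 ('a')
  [2] 15/19 → 1 ('a')
  [3] 19/24 → 2 ('ae')
  [4] 24/29 → 0 ('')
  [5] 29/13 → 1 ('b')
  [6] 13/18 → 2 ('ba')
  [7] 18/23 → 3 ('bae')
  [8] 23/22 → 1 ('b')
  [9] 22/21 → 2 ('bb')
  [10] 21/4 → 1 ('b')
  [11] 4/6 → 2 ('bd')
  [12] 6/16 → 1 ('b')
  [13] 16/10 → 2 ('be')
  [14] 10/28 → 0 ('')
  [15] 28/5 → 0 ('')
  [16] 5/9 → 2 ('db')
  [17] 9/27 → 1 ('d')
  [18] 27/26 → 1 ('d')
  [19] 26/0 → 2 ('dd')
  [20] 0/1 → 2 ('dd')
  [21] 1/2 → 1 ('d')
  [22] 2/7 → 2 ('de')
  [23] 7/12 → 0 ('')
  [24] 12/17 → 3 ('eba')
  [25] 17/20 → 2 ('eb')
  [26] 20/3 → 2 ('eb')
  [27] 3/8 → 1 ('e')
  [28] 8/25 → 2 ('ed')
  [29] 25/11 → 1 ('e')

n(n+1)/2 = 30·31/2 = 465
Σ LCP = 0 + 1 + 1 + 2 + 0 + 1 + 2 + 3 + 1 + 2 + 1 + 2 + 1 + 2 + 0 + 0 + 2 + 1 + 1 + 2 + 2 + 1 + 2 + 0 + 3 + 2 + 2 + 1 + 2 + 1 = 41
distinct = 465 − 41 = 424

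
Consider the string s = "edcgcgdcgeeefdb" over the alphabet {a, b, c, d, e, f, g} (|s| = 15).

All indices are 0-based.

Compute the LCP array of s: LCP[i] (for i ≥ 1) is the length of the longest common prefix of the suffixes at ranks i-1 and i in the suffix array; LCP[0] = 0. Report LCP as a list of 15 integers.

sorted suffixes:
  #0 SA[0]=14  'b'
  #1 SA[1]=2  'cgcgdcgeeefdb'
  #2 SA[2]=4  'cgdcgeeefdb'
  #3 SA[3]=7  'cgeeefdb'
  #4 SA[4]=13  'db'
  #5 SA[5]=1  'dcgcgdcgeeefdb'
  #6 SA[6]=6  'dcgeeefdb'
  #7 SA[7]=0  'edcgcgdcgeeefdb'
  #8 SA[8]=9  'eeefdb'
  #9 SA[9]=10  'eefdb'
  #10 SA[10]=11  'efdb'
  #11 SA[11]=12  'fdb'
  #12 SA[12]=3  'gcgdcgeeefdb'
  #13 SA[13]=5  'gdcgeeefdb'
  #14 SA[14]=8  'geeefdb'

SA = [14, 2, 4, 7, 13, 1, 6, 0, 9, 10, 11, 12, 3, 5, 8]
i: (SA[i-1],SA[i]) lcp shared
  1: (14,2) 0 ''
  2: (2,4) 2 'cg'
  3: (4,7) 2 'cg'
  4: (7,13) 0 ''
  5: (13,1) 1 'd'
  6: (1,6) 3 'dcg'
  7: (6,0) 0 ''
  8: (0,9) 1 'e'
  9: (9,10) 2 'ee'
  10: (10,11) 1 'e'
  11: (11,12) 0 ''
  12: (12,3) 0 ''
  13: (3,5) 1 'g'
  14: (5,8) 1 'g'

[0, 0, 2, 2, 0, 1, 3, 0, 1, 2, 1, 0, 0, 1, 1]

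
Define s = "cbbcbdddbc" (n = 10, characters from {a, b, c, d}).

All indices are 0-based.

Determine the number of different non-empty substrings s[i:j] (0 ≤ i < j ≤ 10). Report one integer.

45

sorted suffixes:
  #0 SA[0]=1  'bbcbdddbc'
  #1 SA[1]=8  'bc'
  #2 SA[2]=2  'bcbdddbc'
  #3 SA[3]=4  'bdddbc'
  #4 SA[4]=9  'c'
  #5 SA[5]=0  'cbbcbdddbc'
  #6 SA[6]=3  'cbdddbc'
  #7 SA[7]=7  'dbc'
  #8 SA[8]=6  'ddbc'
  #9 SA[9]=5  'dddbc'

SA = [1, 8, 2, 4, 9, 0, 3, 7, 6, 5]
[i] adj suffixes → lcp
  [1] 1/8 → 1 ('b')
  [2] 8/2 → 2 ('bc')
  [3] 2/4 → 1 ('b')
  [4] 4/9 → 0 ('')
  [5] 9/0 → 1 ('c')
  [6] 0/3 → 2 ('cb')
  [7] 3/7 → 0 ('')
  [8] 7/6 → 1 ('d')
  [9] 6/5 → 2 ('dd')

n(n+1)/2 = 10·11/2 = 55
Σ LCP = 0 + 1 + 2 + 1 + 0 + 1 + 2 + 0 + 1 + 2 = 10
distinct = 55 − 10 = 45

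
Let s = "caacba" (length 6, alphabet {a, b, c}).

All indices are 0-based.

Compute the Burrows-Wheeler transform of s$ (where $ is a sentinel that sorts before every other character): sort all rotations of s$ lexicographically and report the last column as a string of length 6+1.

abcac$a

rank  rotation last
    0  $caacba  a
    1  a$caacb  b
    2  aacba$c  c
    3  acba$ca  a
    4  ba$caac  c
    5  caacba$  $
    6  cba$caa  a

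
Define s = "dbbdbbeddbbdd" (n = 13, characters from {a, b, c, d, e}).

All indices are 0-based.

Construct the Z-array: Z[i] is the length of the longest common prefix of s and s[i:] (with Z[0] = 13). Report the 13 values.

Z[0]=13
i=1: i≥r, start 0; Z[1]=0
i=2: i≥r, start 0; Z[2]=0
i=3: i≥r, start 0; Z[3]=3 scan→box=[3,6)
i=4: min(r-i=2, Z[1]=0)=0; Z[4]=0
i=5: min(r-i=1, Z[2]=0)=0; Z[5]=0
i=6: i≥r, start 0; Z[6]=0
i=7: i≥r, start 0; Z[7]=1 scan→box=[7,8)
i=8: i≥r, start 0; Z[8]=4 scan→box=[8,12)
i=9: min(r-i=3, Z[1]=0)=0; Z[9]=0
i=10: min(r-i=2, Z[2]=0)=0; Z[10]=0
i=11: min(r-i=1, Z[3]=3)=1; Z[11]=1
i=12: i≥r, start 0; Z[12]=1 scan→box=[12,13)

[13, 0, 0, 3, 0, 0, 0, 1, 4, 0, 0, 1, 1]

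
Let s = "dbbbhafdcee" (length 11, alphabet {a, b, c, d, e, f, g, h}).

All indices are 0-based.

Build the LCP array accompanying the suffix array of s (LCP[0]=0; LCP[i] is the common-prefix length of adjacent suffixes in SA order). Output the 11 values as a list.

rank | idx | suffix
   0 |   5 | afdcee
   1 |   1 | bbbhafdcee
   2 |   2 | bbhafdcee
   3 |   3 | bhafdcee
   4 |   8 | cee
   5 |   0 | dbbbhafdcee
   6 |   7 | dcee
   7 |  10 | e
   8 |   9 | ee
   9 |   6 | fdcee
  10 |   4 | hafdcee

SA = [5, 1, 2, 3, 8, 0, 7, 10, 9, 6, 4]
i: (SA[i-1],SA[i]) lcp shared
  1: (5,1) 0 ''
  2: (1,2) 2 'bb'
  3: (2,3) 1 'b'
  4: (3,8) 0 ''
  5: (8,0) 0 ''
  6: (0,7) 1 'd'
  7: (7,10) 0 ''
  8: (10,9) 1 'e'
  9: (9,6) 0 ''
  10: (6,4) 0 ''

[0, 0, 2, 1, 0, 0, 1, 0, 1, 0, 0]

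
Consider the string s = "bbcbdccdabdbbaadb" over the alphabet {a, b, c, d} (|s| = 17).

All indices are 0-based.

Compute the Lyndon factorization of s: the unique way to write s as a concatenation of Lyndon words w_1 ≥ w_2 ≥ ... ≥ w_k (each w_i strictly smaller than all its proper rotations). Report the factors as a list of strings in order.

emit factor 1: 'bbcbdccd' (i=0, period=8)
emit factor 2: 'abdbb' (i=8, period=5)
emit factor 3: 'aadb' (i=13, period=4)

["bbcbdccd", "abdbb", "aadb"]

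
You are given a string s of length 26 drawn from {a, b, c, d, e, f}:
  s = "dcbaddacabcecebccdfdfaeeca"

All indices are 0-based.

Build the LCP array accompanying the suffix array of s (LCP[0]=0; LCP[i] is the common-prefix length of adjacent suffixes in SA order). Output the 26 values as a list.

[0, 1, 1, 1, 1, 0, 1, 2, 0, 2, 1, 1, 1, 1, 2, 0, 1, 1, 1, 2, 0, 1, 2, 1, 0, 1]

rank | idx | suffix
   0 |  25 | a
   1 |   8 | abcecebccdfdfaeeca
   2 |   6 | acabcecebccdfdfaeeca
   3 |   3 | addacabcecebccdfdfaeeca
   4 |  21 | aeeca
   5 |   2 | baddacabcecebccdfdfaeeca
   6 |  14 | bccdfdfaeeca
   7 |   9 | bcecebccdfdfaeeca
   8 |  24 | ca
   9 |   7 | cabcecebccdfdfaeeca
  10 |   1 | cbaddacabcecebccdfdfaeeca
  11 |  15 | ccdfdfaeeca
  12 |  16 | cdfdfaeeca
  13 |  12 | cebccdfdfaeeca
  14 |  10 | cecebccdfdfaeeca
  15 |   5 | dacabcecebccdfdfaeeca
  16 |   0 | dcbaddacabcecebccdfdfaeeca
  17 |   4 | ddacabcecebccdfdfaeeca
  18 |  19 | dfaeeca
  19 |  17 | dfdfaeeca
  20 |  13 | ebccdfdfaeeca
  21 |  23 | eca
  22 |  11 | ecebccdfdfaeeca
  23 |  22 | eeca
  24 |  20 | faeeca
  25 |  18 | fdfaeeca

SA = [25, 8, 6, 3, 21, 2, 14, 9, 24, 7, 1, 15, 16, 12, 10, 5, 0, 4, 19, 17, 13, 23, 11, 22, 20, 18]
i: (SA[i-1],SA[i]) lcp shared
  1: (25,8) 1 'a'
  2: (8,6) 1 'a'
  3: (6,3) 1 'a'
  4: (3,21) 1 'a'
  5: (21,2) 0 ''
  6: (2,14) 1 'b'
  7: (14,9) 2 'bc'
  8: (9,24) 0 ''
  9: (24,7) 2 'ca'
  10: (7,1) 1 'c'
  11: (1,15) 1 'c'
  12: (15,16) 1 'c'
  13: (16,12) 1 'c'
  14: (12,10) 2 'ce'
  15: (10,5) 0 ''
  16: (5,0) 1 'd'
  17: (0,4) 1 'd'
  18: (4,19) 1 'd'
  19: (19,17) 2 'df'
  20: (17,13) 0 ''
  21: (13,23) 1 'e'
  22: (23,11) 2 'ec'
  23: (11,22) 1 'e'
  24: (22,20) 0 ''
  25: (20,18) 1 'f'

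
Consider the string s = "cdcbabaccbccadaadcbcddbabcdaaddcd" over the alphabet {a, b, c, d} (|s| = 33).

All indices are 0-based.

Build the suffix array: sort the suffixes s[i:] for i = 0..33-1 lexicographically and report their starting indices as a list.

sorted suffixes:
  #0 SA[0]=14  'aadcbcddbabcdaaddcd'
  #1 SA[1]=27  'aaddcd'
  #2 SA[2]=4  'abaccbccadaadcbcddbabcdaaddcd'
  #3 SA[3]=23  'abcdaaddcd'
  #4 SA[4]=6  'accbccadaadcbcddbabcdaaddcd'
  #5 SA[5]=12  'adaadcbcddbabcdaaddcd'
  #6 SA[6]=15  'adcbcddbabcdaaddcd'
  #7 SA[7]=28  'addcd'
  #8 SA[8]=3  'babaccbccadaadcbcddbabcdaaddcd'
  #9 SA[9]=22  'babcdaaddcd'
  #10 SA[10]=5  'baccbccadaadcbcddbabcdaaddcd'
  #11 SA[11]=9  'bccadaadcbcddbabcdaaddcd'
  #12 SA[12]=24  'bcdaaddcd'
  #13 SA[13]=18  'bcddbabcdaaddcd'
  #14 SA[14]=11  'cadaadcbcddbabcdaaddcd'
  #15 SA[15]=2  'cbabaccbccadaadcbcddbabcdaaddcd'
  #16 SA[16]=8  'cbccadaadcbcddbabcdaaddcd'
  #17 SA[17]=17  'cbcddbabcdaaddcd'
  #18 SA[18]=10  'ccadaadcbcddbabcdaaddcd'
  #19 SA[19]=7  'ccbccadaadcbcddbabcdaaddcd'
  #20 SA[20]=31  'cd'
  #21 SA[21]=25  'cdaaddcd'
  #22 SA[22]=0  'cdcbabaccbccadaadcbcddbabcdaaddcd'
  #23 SA[23]=19  'cddbabcdaaddcd'
  #24 SA[24]=32  'd'
  #25 SA[25]=13  'daadcbcddbabcdaaddcd'
  #26 SA[26]=26  'daaddcd'
  #27 SA[27]=21  'dbabcdaaddcd'
  #28 SA[28]=1  'dcbabaccbccadaadcbcddbabcdaaddcd'
  #29 SA[29]=16  'dcbcddbabcdaaddcd'
  #30 SA[30]=30  'dcd'
  #31 SA[31]=20  'ddbabcdaaddcd'
  #32 SA[32]=29  'ddcd'

[14, 27, 4, 23, 6, 12, 15, 28, 3, 22, 5, 9, 24, 18, 11, 2, 8, 17, 10, 7, 31, 25, 0, 19, 32, 13, 26, 21, 1, 16, 30, 20, 29]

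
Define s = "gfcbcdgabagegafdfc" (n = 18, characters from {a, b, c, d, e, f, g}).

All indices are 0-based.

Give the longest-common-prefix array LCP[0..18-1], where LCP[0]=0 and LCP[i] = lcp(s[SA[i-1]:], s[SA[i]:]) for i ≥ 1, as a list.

rank→(start, suffix):
  0 → (7, 'abagegafdfc')
  1 → (13, 'afdfc')
  2 → (9, 'agegafdfc')
  3 → (8, 'bagegafdfc')
  4 → (3, 'bcdgabagegafdfc')
  5 → (17, 'c')
  6 → (2, 'cbcdgabagegafdfc')
  7 → (4, 'cdgabagegafdfc')
  8 → (15, 'dfc')
  9 → (5, 'dgabagegafdfc')
  10 → (11, 'egafdfc')
  11 → (16, 'fc')
  12 → (1, 'fcbcdgabagegafdfc')
  13 → (14, 'fdfc')
  14 → (6, 'gabagegafdfc')
  15 → (12, 'gafdfc')
  16 → (10, 'gegafdfc')
  17 → (0, 'gfcbcdgabagegafdfc')

SA = [7, 13, 9, 8, 3, 17, 2, 4, 15, 5, 11, 16, 1, 14, 6, 12, 10, 0]
rank  pair      lcp
   1  s[7:],s[13:]  1  'a'
   2  s[13:],s[9:]  1  'a'
   3  s[9:],s[8:]  0  ''
   4  s[8:],s[3:]  1  'b'
   5  s[3:],s[17:]  0  ''
   6  s[17:],s[2:]  1  'c'
   7  s[2:],s[4:]  1  'c'
   8  s[4:],s[15:]  0  ''
   9  s[15:],s[5:]  1  'd'
  10  s[5:],s[11:]  0  ''
  11  s[11:],s[16:]  0  ''
  12  s[16:],s[1:]  2  'fc'
  13  s[1:],s[14:]  1  'f'
  14  s[14:],s[6:]  0  ''
  15  s[6:],s[12:]  2  'ga'
  16  s[12:],s[10:]  1  'g'
  17  s[10:],s[0:]  1  'g'

[0, 1, 1, 0, 1, 0, 1, 1, 0, 1, 0, 0, 2, 1, 0, 2, 1, 1]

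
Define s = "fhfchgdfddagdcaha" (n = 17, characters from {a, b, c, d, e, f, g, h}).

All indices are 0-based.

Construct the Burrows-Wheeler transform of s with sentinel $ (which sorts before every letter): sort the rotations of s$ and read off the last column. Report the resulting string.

rank  rotation            last
    0  $fhfchgdfddagdcaha  a
    1  a$fhfchgdfddagdcah  h
    2  agdcaha$fhfchgdfdd  d
    3  aha$fhfchgdfddagdc  c
    4  caha$fhfchgdfddagd  d
    5  chgdfddagdcaha$fhf  f
    6  dagdcaha$fhfchgdfd  d
    7  dcaha$fhfchgdfddag  g
    8  ddagdcaha$fhfchgdf  f
    9  dfddagdcaha$fhfchg  g
   10  fchgdfddagdcaha$fh  h
   11  fddagdcaha$fhfchgd  d
   12  fhfchgdfddagdcaha$  $
   13  gdcaha$fhfchgdfdda  a
   14  gdfddagdcaha$fhfch  h
   15  ha$fhfchgdfddagdca  a
   16  hfchgdfddagdcaha$f  f
   17  hgdfddagdcaha$fhfc  c

ahdcdfdgfghd$ahafc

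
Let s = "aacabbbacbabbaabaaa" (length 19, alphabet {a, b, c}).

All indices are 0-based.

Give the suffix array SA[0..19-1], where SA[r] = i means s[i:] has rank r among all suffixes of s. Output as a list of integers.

sorted suffixes:
  #0 SA[0]=18  'a'
  #1 SA[1]=17  'aa'
  #2 SA[2]=16  'aaa'
  #3 SA[3]=13  'aabaaa'
  #4 SA[4]=0  'aacabbbacbabbaabaaa'
  #5 SA[5]=14  'abaaa'
  #6 SA[6]=10  'abbaabaaa'
  #7 SA[7]=3  'abbbacbabbaabaaa'
  #8 SA[8]=1  'acabbbacbabbaabaaa'
  #9 SA[9]=7  'acbabbaabaaa'
  #10 SA[10]=15  'baaa'
  #11 SA[11]=12  'baabaaa'
  #12 SA[12]=9  'babbaabaaa'
  #13 SA[13]=6  'bacbabbaabaaa'
  #14 SA[14]=11  'bbaabaaa'
  #15 SA[15]=5  'bbacbabbaabaaa'
  #16 SA[16]=4  'bbbacbabbaabaaa'
  #17 SA[17]=2  'cabbbacbabbaabaaa'
  #18 SA[18]=8  'cbabbaabaaa'

[18, 17, 16, 13, 0, 14, 10, 3, 1, 7, 15, 12, 9, 6, 11, 5, 4, 2, 8]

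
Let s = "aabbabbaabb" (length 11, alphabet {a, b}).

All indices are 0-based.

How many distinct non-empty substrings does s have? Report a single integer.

45

rank | idx | suffix
   0 |   7 | aabb
   1 |   0 | aabbabbaabb
   2 |   8 | abb
   3 |   4 | abbaabb
   4 |   1 | abbabbaabb
   5 |  10 | b
   6 |   6 | baabb
   7 |   3 | babbaabb
   8 |   9 | bb
   9 |   5 | bbaabb
  10 |   2 | bbabbaabb

SA = [7, 0, 8, 4, 1, 10, 6, 3, 9, 5, 2]
[i] adj suffixes → lcp
  [1] 7/0 → 4 ('aabb')
  [2] 0/8 → 1 ('a')
  [3] 8/4 → 3 ('abb')
  [4] 4/1 → 4 ('abba')
  [5] 1/10 → 0 ('')
  [6] 10/6 → 1 ('b')
  [7] 6/3 → 2 ('ba')
  [8] 3/9 → 1 ('b')
  [9] 9/5 → 2 ('bb')
  [10] 5/2 → 3 ('bba')

n(n+1)/2 = 11·12/2 = 66
Σ LCP = 0 + 4 + 1 + 3 + 4 + 0 + 1 + 2 + 1 + 2 + 3 = 21
distinct = 66 − 21 = 45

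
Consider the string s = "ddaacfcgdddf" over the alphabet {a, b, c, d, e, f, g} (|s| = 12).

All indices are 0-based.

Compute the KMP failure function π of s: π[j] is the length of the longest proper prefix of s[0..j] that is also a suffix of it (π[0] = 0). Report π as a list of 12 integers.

π[0] = 0
j=1 s[j]='d': π[1]=1 (border 'd')
j=2 s[j]='a': k: 1→0; π[2]=0 (border '')
j=3 s[j]='a': π[3]=0 (border '')
j=4 s[j]='c': π[4]=0 (border '')
j=5 s[j]='f': π[5]=0 (border '')
j=6 s[j]='c': π[6]=0 (border '')
j=7 s[j]='g': π[7]=0 (border '')
j=8 s[j]='d': π[8]=1 (border 'd')
j=9 s[j]='d': π[9]=2 (border 'dd')
j=10 s[j]='d': k: 2→1; π[10]=2 (border 'dd')
j=11 s[j]='f': k: 2→1→0; π[11]=0 (border '')

[0, 1, 0, 0, 0, 0, 0, 0, 1, 2, 2, 0]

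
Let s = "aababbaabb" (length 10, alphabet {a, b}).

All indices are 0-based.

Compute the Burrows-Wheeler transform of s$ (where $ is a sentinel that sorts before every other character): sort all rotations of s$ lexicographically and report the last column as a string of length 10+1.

b$baabbbaaa

rank  rotation     last
    0  $aababbaabb  b
    1  aababbaabb$  $
    2  aabb$aababb  b
    3  ababbaabb$a  a
    4  abb$aababba  a
    5  abbaabb$aab  b
    6  b$aababbaab  b
    7  baabb$aabab  b
    8  babbaabb$aa  a
    9  bb$aababbaa  a
   10  bbaabb$aaba  a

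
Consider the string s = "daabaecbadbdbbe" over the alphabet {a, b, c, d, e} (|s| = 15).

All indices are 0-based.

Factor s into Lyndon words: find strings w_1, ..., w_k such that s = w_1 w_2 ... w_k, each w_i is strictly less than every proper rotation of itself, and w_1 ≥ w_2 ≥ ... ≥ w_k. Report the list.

["d", "aabaecbadbdbbe"]

emit factor 1: 'd' (i=0, period=1)
emit factor 2: 'aabaecbadbdbbe' (i=1, period=14)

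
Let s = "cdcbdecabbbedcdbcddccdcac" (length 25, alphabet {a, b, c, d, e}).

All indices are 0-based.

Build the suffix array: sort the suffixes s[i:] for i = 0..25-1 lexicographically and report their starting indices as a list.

rank→(start, suffix):
  0 → (7, 'abbbedcdbcddccdcac')
  1 → (23, 'ac')
  2 → (8, 'bbbedcdbcddccdcac')
  3 → (9, 'bbedcdbcddccdcac')
  4 → (15, 'bcddccdcac')
  5 → (3, 'bdecabbbedcdbcddccdcac')
  6 → (10, 'bedcdbcddccdcac')
  7 → (24, 'c')
  8 → (6, 'cabbbedcdbcddccdcac')
  9 → (22, 'cac')
  10 → (2, 'cbdecabbbedcdbcddccdcac')
  11 → (19, 'ccdcac')
  12 → (13, 'cdbcddccdcac')
  13 → (20, 'cdcac')
  14 → (0, 'cdcbdecabbbedcdbcddccdcac')
  15 → (16, 'cddccdcac')
  16 → (14, 'dbcddccdcac')
  17 → (21, 'dcac')
  18 → (1, 'dcbdecabbbedcdbcddccdcac')
  19 → (18, 'dccdcac')
  20 → (12, 'dcdbcddccdcac')
  21 → (17, 'ddccdcac')
  22 → (4, 'decabbbedcdbcddccdcac')
  23 → (5, 'ecabbbedcdbcddccdcac')
  24 → (11, 'edcdbcddccdcac')

[7, 23, 8, 9, 15, 3, 10, 24, 6, 22, 2, 19, 13, 20, 0, 16, 14, 21, 1, 18, 12, 17, 4, 5, 11]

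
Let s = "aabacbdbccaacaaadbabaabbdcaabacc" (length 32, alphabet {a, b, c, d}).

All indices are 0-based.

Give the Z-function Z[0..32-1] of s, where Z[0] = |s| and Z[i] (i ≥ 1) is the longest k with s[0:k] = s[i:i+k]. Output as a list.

[32, 1, 0, 1, 0, 0, 0, 0, 0, 0, 2, 1, 0, 2, 2, 1, 0, 0, 1, 0, 3, 1, 0, 0, 0, 0, 5, 1, 0, 1, 0, 0]

Z[0]=32
i=1: fresh scan; Z[1]=1 scan→box=[1,2)
i=2: fresh scan; Z[2]=0
i=3: fresh scan; Z[3]=1 scan→box=[3,4)
i=4: fresh scan; Z[4]=0
i=5: fresh scan; Z[5]=0
i=6: fresh scan; Z[6]=0
i=7: fresh scan; Z[7]=0
i=8: fresh scan; Z[8]=0
i=9: fresh scan; Z[9]=0
i=10: fresh scan; Z[10]=2 scan→box=[10,12)
i=11: min(r-i=1, Z[1]=1)=1; Z[11]=1
i=12: fresh scan; Z[12]=0
i=13: fresh scan; Z[13]=2 scan→box=[13,15)
i=14: min(r-i=1, Z[1]=1)=1; Z[14]=2 scan→box=[14,16)
i=15: min(r-i=1, Z[1]=1)=1; Z[15]=1
i=16: fresh scan; Z[16]=0
i=17: fresh scan; Z[17]=0
i=18: fresh scan; Z[18]=1 scan→box=[18,19)
i=19: fresh scan; Z[19]=0
i=20: fresh scan; Z[20]=3 scan→box=[20,23)
i=21: min(r-i=2, Z[1]=1)=1; Z[21]=1
i=22: min(r-i=1, Z[2]=0)=0; Z[22]=0
i=23: fresh scan; Z[23]=0
i=24: fresh scan; Z[24]=0
i=25: fresh scan; Z[25]=0
i=26: fresh scan; Z[26]=5 scan→box=[26,31)
i=27: min(r-i=4, Z[1]=1)=1; Z[27]=1
i=28: min(r-i=3, Z[2]=0)=0; Z[28]=0
i=29: min(r-i=2, Z[3]=1)=1; Z[29]=1
i=30: min(r-i=1, Z[4]=0)=0; Z[30]=0
i=31: fresh scan; Z[31]=0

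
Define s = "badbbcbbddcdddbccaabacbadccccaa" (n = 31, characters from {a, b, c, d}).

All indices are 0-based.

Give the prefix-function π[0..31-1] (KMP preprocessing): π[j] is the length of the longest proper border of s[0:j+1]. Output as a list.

[0, 0, 0, 1, 1, 0, 1, 1, 0, 0, 0, 0, 0, 0, 1, 0, 0, 0, 0, 1, 2, 0, 1, 2, 3, 0, 0, 0, 0, 0, 0]

π[0] = 0
j=1 s[j]='a': π[1]=0 (border '')
j=2 s[j]='d': π[2]=0 (border '')
j=3 s[j]='b': π[3]=1 (border 'b')
j=4 s[j]='b': k: 1→0; π[4]=1 (border 'b')
j=5 s[j]='c': k: 1→0; π[5]=0 (border '')
j=6 s[j]='b': π[6]=1 (border 'b')
j=7 s[j]='b': k: 1→0; π[7]=1 (border 'b')
j=8 s[j]='d': k: 1→0; π[8]=0 (border '')
j=9 s[j]='d': π[9]=0 (border '')
j=10 s[j]='c': π[10]=0 (border '')
j=11 s[j]='d': π[11]=0 (border '')
j=12 s[j]='d': π[12]=0 (border '')
j=13 s[j]='d': π[13]=0 (border '')
j=14 s[j]='b': π[14]=1 (border 'b')
j=15 s[j]='c': k: 1→0; π[15]=0 (border '')
j=16 s[j]='c': π[16]=0 (border '')
j=17 s[j]='a': π[17]=0 (border '')
j=18 s[j]='a': π[18]=0 (border '')
j=19 s[j]='b': π[19]=1 (border 'b')
j=20 s[j]='a': π[20]=2 (border 'ba')
j=21 s[j]='c': k: 2→0; π[21]=0 (border '')
j=22 s[j]='b': π[22]=1 (border 'b')
j=23 s[j]='a': π[23]=2 (border 'ba')
j=24 s[j]='d': π[24]=3 (border 'bad')
j=25 s[j]='c': k: 3→0; π[25]=0 (border '')
j=26 s[j]='c': π[26]=0 (border '')
j=27 s[j]='c': π[27]=0 (border '')
j=28 s[j]='c': π[28]=0 (border '')
j=29 s[j]='a': π[29]=0 (border '')
j=30 s[j]='a': π[30]=0 (border '')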